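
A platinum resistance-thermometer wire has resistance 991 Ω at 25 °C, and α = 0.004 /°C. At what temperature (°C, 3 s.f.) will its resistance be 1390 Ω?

126 °C

R = R₀(1 + α(T − T₀)) ⇒ T = T₀ + (R/R₀ − 1)/α
T = 25 + (1390/991 − 1)/0.004 = 25 + (0.4026)/0.004 = 126 °C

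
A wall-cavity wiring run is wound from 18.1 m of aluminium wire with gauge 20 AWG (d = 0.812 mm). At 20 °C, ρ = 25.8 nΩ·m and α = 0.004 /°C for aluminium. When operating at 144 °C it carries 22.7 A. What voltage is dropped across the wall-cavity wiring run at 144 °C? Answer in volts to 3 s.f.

ρ = 25.8 nΩ·m = 2.58×10^-8 Ω·m
A = π(0.812/2 mm)² = π(4.0600e-04 m)² = 5.178e-07 m²
R₍20₎ = ρL/A = (2.58×10^-8)(18.1)/(5.178e-07) = 0.9018 Ω
R₍144₎ = R₍20₎(1 + αΔT) = 0.9018 × (1 + 0.004×124) = 1.349 Ω
V = IR = 22.7 × 1.349 = 30.6 V

30.6 V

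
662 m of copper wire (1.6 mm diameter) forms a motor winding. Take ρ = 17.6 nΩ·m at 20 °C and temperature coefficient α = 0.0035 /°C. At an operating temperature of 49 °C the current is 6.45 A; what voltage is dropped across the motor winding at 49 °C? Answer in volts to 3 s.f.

41.2 V

ρ = 17.6 nΩ·m = 1.76×10^-8 Ω·m
A = π(d/2)² = π(8.0000e-04 m)² = 2.011e-06 m²
R₍20₎ = ρL/A = (1.76×10^-8)(662)/(2.011e-06) = 5.795 Ω
R₍49₎ = R₍20₎(1 + αΔT) = 5.795 × (1 + 0.0035×29) = 6.383 Ω
V = IR = 6.45 × 6.383 = 41.2 V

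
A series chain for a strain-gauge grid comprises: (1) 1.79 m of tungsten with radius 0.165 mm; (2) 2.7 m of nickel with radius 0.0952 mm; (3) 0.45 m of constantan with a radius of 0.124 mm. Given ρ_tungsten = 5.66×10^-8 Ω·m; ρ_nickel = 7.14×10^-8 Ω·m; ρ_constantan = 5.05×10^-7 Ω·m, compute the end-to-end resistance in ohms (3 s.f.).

12.7 Ω

Seg 1: A = πr² = π(1.6500e-04 m)² = 8.553e-08 m²
R_1 = (5.66×10^-8)(1.79)/(8.553e-08) = 1.185 Ω
Seg 2: A = πr² = π(9.5200e-05 m)² = 2.847e-08 m²
R_2 = (7.14×10^-8)(2.7)/(2.847e-08) = 6.771 Ω
Seg 3: A = πr² = π(1.2400e-04 m)² = 4.831e-08 m²
R_3 = (5.05×10^-7)(0.45)/(4.831e-08) = 4.704 Ω
R_total = R_1 + R_2 + R_3 = 12.7 Ω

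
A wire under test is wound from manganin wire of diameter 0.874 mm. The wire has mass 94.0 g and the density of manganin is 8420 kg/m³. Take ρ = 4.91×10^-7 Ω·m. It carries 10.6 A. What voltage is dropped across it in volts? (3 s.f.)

161 V

A = π(d/2)² = π(4.3700e-04 m)² = 5.9995e-07 m²
L = m/(density·A) = 0.094/(8420×5.9995e-07) = 18.61 m
R = ρL/A = (4.91×10^-7)(18.61)/(5.9995e-07) = 15.23 Ω
V = IR = 10.6 × 15.23 = 161 V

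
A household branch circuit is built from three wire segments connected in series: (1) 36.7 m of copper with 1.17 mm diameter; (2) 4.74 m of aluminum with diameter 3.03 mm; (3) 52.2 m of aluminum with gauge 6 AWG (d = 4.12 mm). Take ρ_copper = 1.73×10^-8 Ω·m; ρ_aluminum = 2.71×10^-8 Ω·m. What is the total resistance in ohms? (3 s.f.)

Seg 1: A = π(d/2)² = π(5.8500e-04 m)² = 1.075e-06 m²
R_1 = (1.73×10^-8)(36.7)/(1.075e-06) = 0.5905 Ω
Seg 2: A = π(d/2)² = π(1.5150e-03 m)² = 7.211e-06 m²
R_2 = (2.71×10^-8)(4.74)/(7.211e-06) = 0.01781 Ω
Seg 3: A = π(4.12/2 mm)² = π(2.0600e-03 m)² = 1.333e-05 m²
R_3 = (2.71×10^-8)(52.2)/(1.333e-05) = 0.1061 Ω
R_total = R_1 + R_2 + R_3 = 0.714 Ω

0.714 Ω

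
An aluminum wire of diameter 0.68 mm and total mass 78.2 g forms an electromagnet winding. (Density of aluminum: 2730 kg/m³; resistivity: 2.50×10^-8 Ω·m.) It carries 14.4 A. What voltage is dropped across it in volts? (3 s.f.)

78.2 V

A = π(d/2)² = π(3.4000e-04 m)² = 3.6317e-07 m²
L = m/(density·A) = 0.0782/(2730×3.6317e-07) = 78.87 m
R = ρL/A = (2.50×10^-8)(78.87)/(3.6317e-07) = 5.43 Ω
V = IR = 14.4 × 5.43 = 78.2 V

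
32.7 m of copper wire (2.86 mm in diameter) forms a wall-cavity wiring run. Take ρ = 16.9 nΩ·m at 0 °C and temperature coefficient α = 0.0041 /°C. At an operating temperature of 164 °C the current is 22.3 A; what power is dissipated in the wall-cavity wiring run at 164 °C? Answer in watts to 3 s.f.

71.5 W

ρ = 16.9 nΩ·m = 1.69×10^-8 Ω·m
A = π(d/2)² = π(1.4300e-03 m)² = 6.424e-06 m²
R₍0₎ = ρL/A = (1.69×10^-8)(32.7)/(6.424e-06) = 0.08602 Ω
R₍164₎ = R₍0₎(1 + αΔT) = 0.08602 × (1 + 0.0041×164) = 0.1439 Ω
P = I²R = (22.3)² × 0.1439 = 71.5 W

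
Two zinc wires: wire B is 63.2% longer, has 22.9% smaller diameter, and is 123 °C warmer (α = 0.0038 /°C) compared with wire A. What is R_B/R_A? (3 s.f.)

R ∝ ρL/d² with ρ ∝ (1+αΔT), so R_B/R_A = (1 + 63.2/100) × (1 − 22.9/100)⁻² × (1 + 0.0038×123)
= 1.632 × 1.682 × 1.467 = 4.03

4.03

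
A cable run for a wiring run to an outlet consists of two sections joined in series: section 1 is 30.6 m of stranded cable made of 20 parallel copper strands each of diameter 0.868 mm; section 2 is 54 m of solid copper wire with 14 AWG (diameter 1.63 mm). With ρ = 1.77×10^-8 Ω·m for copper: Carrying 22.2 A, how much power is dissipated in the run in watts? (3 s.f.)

248 W

Section 1: A_strand = π(4.3400e-04)² = 5.917e-07 m²; R₁ = ρL/(N·A_s) = (1.77×10^-8)(30.6)/(20×5.917e-07) = 0.04577 Ω
Section 2: A = π(1.63/2 mm)² = π(8.1500e-04 m)² = 2.087e-06 m²
R₂ = (1.77×10^-8)(54)/(2.087e-06) = 0.458 Ω
R = R₁ + R₂ = 0.5038 Ω
P = I²R = (22.2)² × 0.5038 = 248 W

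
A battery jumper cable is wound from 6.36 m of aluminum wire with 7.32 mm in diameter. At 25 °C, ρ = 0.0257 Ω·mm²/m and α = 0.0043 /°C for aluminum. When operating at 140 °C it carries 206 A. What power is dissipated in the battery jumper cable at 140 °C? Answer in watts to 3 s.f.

ρ = 0.0257 Ω·mm²/m = 2.57×10^-8 Ω·m
A = π(d/2)² = π(3.6600e-03 m)² = 4.208e-05 m²
R₍25₎ = ρL/A = (2.57×10^-8)(6.36)/(4.208e-05) = 0.003884 Ω
R₍140₎ = R₍25₎(1 + αΔT) = 0.003884 × (1 + 0.0043×115) = 0.005805 Ω
P = I²R = (206)² × 0.005805 = 246 W

246 W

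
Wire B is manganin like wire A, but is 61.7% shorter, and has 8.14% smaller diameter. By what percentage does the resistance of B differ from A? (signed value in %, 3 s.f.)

-54.6%

R ∝ L/d², so R_B/R_A = (1 − 61.7/100) × (1 − 8.14/100)⁻²
= 0.383 × 1.185 = 0.4539
(R_B − R_A)/R_A = 0.4539 − 1 = -54.6%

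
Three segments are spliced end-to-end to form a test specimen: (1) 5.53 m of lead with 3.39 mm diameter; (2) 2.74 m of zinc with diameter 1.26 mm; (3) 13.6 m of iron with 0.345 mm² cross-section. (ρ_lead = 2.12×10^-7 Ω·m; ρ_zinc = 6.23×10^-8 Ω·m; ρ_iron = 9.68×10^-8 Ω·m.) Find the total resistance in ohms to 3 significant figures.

4.08 Ω

Seg 1: A = π(d/2)² = π(1.6950e-03 m)² = 9.026e-06 m²
R_1 = (2.12×10^-7)(5.53)/(9.026e-06) = 0.1299 Ω
Seg 2: A = π(d/2)² = π(6.3000e-04 m)² = 1.247e-06 m²
R_2 = (6.23×10^-8)(2.74)/(1.247e-06) = 0.1369 Ω
Seg 3: A = 0.345 mm² = 3.450e-07 m²
R_3 = (9.68×10^-8)(13.6)/(3.450e-07) = 3.816 Ω
R_total = R_1 + R_2 + R_3 = 4.08 Ω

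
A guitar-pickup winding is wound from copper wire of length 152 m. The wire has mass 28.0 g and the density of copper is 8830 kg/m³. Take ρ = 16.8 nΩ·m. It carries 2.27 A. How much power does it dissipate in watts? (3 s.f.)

ρ = 16.8 nΩ·m = 1.68×10^-8 Ω·m
A = m/(density·L) = 0.028/(8830×152) = 2.0862e-08 m²
R = ρL/A = (1.68×10^-8)(152)/(2.0862e-08) = 122.4 Ω
P = I²R = (2.27)² × 122.4 = 631 W

631 W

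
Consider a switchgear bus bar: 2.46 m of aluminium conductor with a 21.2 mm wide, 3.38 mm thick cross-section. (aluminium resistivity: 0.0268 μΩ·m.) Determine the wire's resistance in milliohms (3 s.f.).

ρ = 0.0268 μΩ·m = 2.68×10^-8 Ω·m
A = 21.2 × 3.38 mm² = 71.7 mm² = 7.166e-05 m²
R = ρL/A = (2.68×10^-8)(2.46 m)/(7.166e-05 m²) = 0.920 mΩ

0.920 mΩ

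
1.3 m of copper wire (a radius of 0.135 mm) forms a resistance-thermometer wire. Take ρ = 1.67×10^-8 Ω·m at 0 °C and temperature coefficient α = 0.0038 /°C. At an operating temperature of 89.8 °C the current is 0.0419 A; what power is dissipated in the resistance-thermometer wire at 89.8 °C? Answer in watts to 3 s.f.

A = πr² = π(1.3500e-04 m)² = 5.726e-08 m²
R₍0₎ = ρL/A = (1.67×10^-8)(1.3)/(5.726e-08) = 0.3792 Ω
R₍89.8₎ = R₍0₎(1 + αΔT) = 0.3792 × (1 + 0.0038×89.8) = 0.5086 Ω
P = I²R = (0.0419)² × 0.5086 = 8.93×10^-4 W

8.93×10^-4 W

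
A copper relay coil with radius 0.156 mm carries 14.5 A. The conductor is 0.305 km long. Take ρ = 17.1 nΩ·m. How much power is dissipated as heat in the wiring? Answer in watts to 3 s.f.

14300 W

ρ = 17.1 nΩ·m = 1.71×10^-8 Ω·m
A = πr² = π(1.5600e-04 m)² = 7.645e-08 m²
R = ρL/A = (1.71×10^-8)(305)/(7.645e-08) = 68.22 Ω
P = I²R = (14.5)² × 68.22 = 14300 W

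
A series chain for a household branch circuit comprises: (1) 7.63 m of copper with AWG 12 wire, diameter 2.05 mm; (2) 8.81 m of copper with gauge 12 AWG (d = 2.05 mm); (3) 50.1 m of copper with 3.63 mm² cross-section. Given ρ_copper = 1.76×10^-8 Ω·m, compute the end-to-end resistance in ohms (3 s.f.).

0.331 Ω

Seg 1: A = π(2.05/2 mm)² = π(1.0250e-03 m)² = 3.301e-06 m²
R_1 = (1.76×10^-8)(7.63)/(3.301e-06) = 0.04069 Ω
Seg 2: A = π(2.05/2 mm)² = π(1.0250e-03 m)² = 3.301e-06 m²
R_2 = (1.76×10^-8)(8.81)/(3.301e-06) = 0.04698 Ω
Seg 3: A = 3.63 mm² = 3.630e-06 m²
R_3 = (1.76×10^-8)(50.1)/(3.630e-06) = 0.2429 Ω
R_total = R_1 + R_2 + R_3 = 0.331 Ω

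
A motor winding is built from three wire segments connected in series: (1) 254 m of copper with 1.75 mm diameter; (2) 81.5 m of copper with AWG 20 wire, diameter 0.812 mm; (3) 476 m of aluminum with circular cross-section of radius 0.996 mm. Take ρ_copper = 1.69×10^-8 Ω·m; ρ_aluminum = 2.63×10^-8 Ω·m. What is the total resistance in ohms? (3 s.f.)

Seg 1: A = π(d/2)² = π(8.7500e-04 m)² = 2.405e-06 m²
R_1 = (1.69×10^-8)(254)/(2.405e-06) = 1.785 Ω
Seg 2: A = π(0.812/2 mm)² = π(4.0600e-04 m)² = 5.178e-07 m²
R_2 = (1.69×10^-8)(81.5)/(5.178e-07) = 2.66 Ω
Seg 3: A = πr² = π(9.9600e-04 m)² = 3.117e-06 m²
R_3 = (2.63×10^-8)(476)/(3.117e-06) = 4.017 Ω
R_total = R_1 + R_2 + R_3 = 8.46 Ω

8.46 Ω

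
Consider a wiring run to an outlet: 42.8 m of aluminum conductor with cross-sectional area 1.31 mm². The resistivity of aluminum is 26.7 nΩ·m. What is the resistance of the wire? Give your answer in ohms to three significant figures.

ρ = 26.7 nΩ·m = 2.67×10^-8 Ω·m
A = 1.31 mm² = 1.310e-06 m²
R = ρL/A = (2.67×10^-8)(42.8 m)/(1.310e-06 m²) = 0.872 Ω

0.872 Ω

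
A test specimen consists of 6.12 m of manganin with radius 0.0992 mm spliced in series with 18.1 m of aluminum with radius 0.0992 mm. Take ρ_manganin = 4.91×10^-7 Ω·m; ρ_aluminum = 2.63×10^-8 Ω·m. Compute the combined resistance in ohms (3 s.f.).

113 Ω

Segment 1: A = πr² = π(9.9200e-05 m)² = 3.092e-08 m²
R₁ = ρL/A = (4.91×10^-7)(6.12)/(3.092e-08) = 97.2 Ω
R₂ = (2.63×10^-8)(18.1)/(3.092e-08) = 15.4 Ω
R = R₁ + R₂ = 113 Ω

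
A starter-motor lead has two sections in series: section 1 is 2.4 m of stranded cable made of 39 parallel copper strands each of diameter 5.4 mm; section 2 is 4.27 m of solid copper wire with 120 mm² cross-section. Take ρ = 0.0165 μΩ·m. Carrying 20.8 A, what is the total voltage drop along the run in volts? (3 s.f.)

0.0131 V

ρ = 0.0165 μΩ·m = 1.65×10^-8 Ω·m
Section 1: A_strand = π(2.7000e-03)² = 2.290e-05 m²; R₁ = ρL/(N·A_s) = (1.65×10^-8)(2.4)/(39×2.290e-05) = 4.434×10^-5 Ω
Section 2: A = 120 mm² = 1.200e-04 m²
R₂ = (1.65×10^-8)(4.27)/(1.200e-04) = 5.871×10^-4 Ω
R = R₁ + R₂ = 6.315×10^-4 Ω
V = IR = 20.8 × 6.315×10^-4 = 0.0131 V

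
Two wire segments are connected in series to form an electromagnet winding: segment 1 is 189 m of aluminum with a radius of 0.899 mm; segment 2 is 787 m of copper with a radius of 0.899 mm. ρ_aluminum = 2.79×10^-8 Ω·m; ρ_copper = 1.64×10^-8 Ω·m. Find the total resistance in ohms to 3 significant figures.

7.16 Ω

Segment 1: A = πr² = π(8.9900e-04 m)² = 2.539e-06 m²
R₁ = ρL/A = (2.79×10^-8)(189)/(2.539e-06) = 2.077 Ω
R₂ = (1.64×10^-8)(787)/(2.539e-06) = 5.083 Ω
R = R₁ + R₂ = 7.16 Ω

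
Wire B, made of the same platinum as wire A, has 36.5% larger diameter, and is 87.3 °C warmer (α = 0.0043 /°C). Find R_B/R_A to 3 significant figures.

0.738

R ∝ ρL/d² with ρ ∝ (1+αΔT), so R_B/R_A = (1 + 36.5/100)⁻² × (1 + 0.0043×87.3)
= 0.5367 × 1.375 = 0.738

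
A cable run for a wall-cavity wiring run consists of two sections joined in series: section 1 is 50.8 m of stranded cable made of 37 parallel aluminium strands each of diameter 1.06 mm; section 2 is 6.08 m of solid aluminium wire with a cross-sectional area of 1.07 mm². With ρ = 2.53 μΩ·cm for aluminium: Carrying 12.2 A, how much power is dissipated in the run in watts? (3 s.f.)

ρ = 2.53 μΩ·cm = 2.53×10^-8 Ω·m
Section 1: A_strand = π(5.3000e-04)² = 8.825e-07 m²; R₁ = ρL/(N·A_s) = (2.53×10^-8)(50.8)/(37×8.825e-07) = 0.03936 Ω
Section 2: A = 1.07 mm² = 1.070e-06 m²
R₂ = (2.53×10^-8)(6.08)/(1.070e-06) = 0.1438 Ω
R = R₁ + R₂ = 0.1831 Ω
P = I²R = (12.2)² × 0.1831 = 27.3 W

27.3 W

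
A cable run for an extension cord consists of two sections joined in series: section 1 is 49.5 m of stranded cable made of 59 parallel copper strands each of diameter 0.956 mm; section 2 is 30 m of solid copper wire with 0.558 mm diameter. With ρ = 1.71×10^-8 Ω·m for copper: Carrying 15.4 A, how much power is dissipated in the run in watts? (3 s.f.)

Section 1: A_strand = π(4.7800e-04)² = 7.178e-07 m²; R₁ = ρL/(N·A_s) = (1.71×10^-8)(49.5)/(59×7.178e-07) = 0.01999 Ω
Section 2: A = π(d/2)² = π(2.7900e-04 m)² = 2.445e-07 m²
R₂ = (1.71×10^-8)(30)/(2.445e-07) = 2.098 Ω
R = R₁ + R₂ = 2.118 Ω
P = I²R = (15.4)² × 2.118 = 502 W

502 W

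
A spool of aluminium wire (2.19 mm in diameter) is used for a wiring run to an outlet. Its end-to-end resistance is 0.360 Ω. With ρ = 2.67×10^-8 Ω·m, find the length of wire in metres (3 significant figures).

A = π(d/2)² = π(1.0950e-03 m)² = 3.767e-06 m²
L = RA/ρ = (0.36)(3.767e-06)/(2.67×10^-8) = 50.8 m

50.8 m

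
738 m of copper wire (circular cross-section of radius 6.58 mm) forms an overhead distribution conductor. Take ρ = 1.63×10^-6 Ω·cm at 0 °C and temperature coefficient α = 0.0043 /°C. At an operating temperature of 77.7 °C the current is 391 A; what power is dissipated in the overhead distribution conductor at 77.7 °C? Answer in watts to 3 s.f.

ρ = 1.63×10^-6 Ω·cm = 1.63×10^-8 Ω·m
A = πr² = π(6.5800e-03 m)² = 1.360e-04 m²
R₍0₎ = ρL/A = (1.63×10^-8)(738)/(1.360e-04) = 0.08844 Ω
R₍77.7₎ = R₍0₎(1 + αΔT) = 0.08844 × (1 + 0.0043×77.7) = 0.118 Ω
P = I²R = (391)² × 0.118 = 18000 W

18000 W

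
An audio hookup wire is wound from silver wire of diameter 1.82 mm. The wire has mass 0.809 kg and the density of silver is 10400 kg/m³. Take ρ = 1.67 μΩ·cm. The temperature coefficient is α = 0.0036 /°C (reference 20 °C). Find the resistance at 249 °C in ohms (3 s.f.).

ρ = 1.67 μΩ·cm = 1.67×10^-8 Ω·m
A = π(d/2)² = π(9.1000e-04 m)² = 2.6016e-06 m²
L = m/(density·A) = 0.809/(10400×2.6016e-06) = 29.9 m
R = ρL/A = (1.67×10^-8)(29.9)/(2.6016e-06) = 0.1919 Ω
R(249 °C) = 0.1919 × (1 + 0.0036×229) = 0.350 Ω

0.350 Ω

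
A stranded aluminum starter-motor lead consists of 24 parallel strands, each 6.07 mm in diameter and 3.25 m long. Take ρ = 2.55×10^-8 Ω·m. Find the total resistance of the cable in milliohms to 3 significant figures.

0.119 mΩ

A_strand = π(3.0350e-03 m)² = 2.894e-05 m²
R_strand = ρL/A = (2.55×10^-8)(3.25)/(2.894e-05) = 0.002864 Ω
R_total = R_strand/N = 0.002864/24 = 0.119 mΩ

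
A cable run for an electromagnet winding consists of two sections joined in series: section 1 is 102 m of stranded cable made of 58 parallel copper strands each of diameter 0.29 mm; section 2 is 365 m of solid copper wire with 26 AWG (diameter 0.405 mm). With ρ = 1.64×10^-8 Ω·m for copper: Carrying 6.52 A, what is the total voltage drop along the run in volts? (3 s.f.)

306 V

Section 1: A_strand = π(1.4500e-04)² = 6.605e-08 m²; R₁ = ρL/(N·A_s) = (1.64×10^-8)(102)/(58×6.605e-08) = 0.4366 Ω
Section 2: A = π(0.405/2 mm)² = π(2.0250e-04 m)² = 1.288e-07 m²
R₂ = (1.64×10^-8)(365)/(1.288e-07) = 46.47 Ω
R = R₁ + R₂ = 46.9 Ω
V = IR = 6.52 × 46.9 = 306 V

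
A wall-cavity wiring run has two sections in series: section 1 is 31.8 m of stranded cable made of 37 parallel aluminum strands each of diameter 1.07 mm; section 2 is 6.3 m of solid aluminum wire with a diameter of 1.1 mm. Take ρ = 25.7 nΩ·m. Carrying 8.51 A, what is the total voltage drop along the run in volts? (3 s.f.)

1.66 V

ρ = 25.7 nΩ·m = 2.57×10^-8 Ω·m
Section 1: A_strand = π(5.3500e-04)² = 8.992e-07 m²; R₁ = ρL/(N·A_s) = (2.57×10^-8)(31.8)/(37×8.992e-07) = 0.02456 Ω
Section 2: A = π(d/2)² = π(5.5000e-04 m)² = 9.503e-07 m²
R₂ = (2.57×10^-8)(6.3)/(9.503e-07) = 0.1704 Ω
R = R₁ + R₂ = 0.1949 Ω
V = IR = 8.51 × 0.1949 = 1.66 V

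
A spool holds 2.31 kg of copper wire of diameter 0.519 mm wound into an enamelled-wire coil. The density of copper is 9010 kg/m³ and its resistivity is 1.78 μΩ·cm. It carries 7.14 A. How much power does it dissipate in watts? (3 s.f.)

ρ = 1.78 μΩ·cm = 1.78×10^-8 Ω·m
A = π(d/2)² = π(2.5950e-04 m)² = 2.1156e-07 m²
L = m/(density·A) = 2.31/(9010×2.1156e-07) = 1212 m
R = ρL/A = (1.78×10^-8)(1212)/(2.1156e-07) = 102 Ω
P = I²R = (7.14)² × 102 = 5200 W

5200 W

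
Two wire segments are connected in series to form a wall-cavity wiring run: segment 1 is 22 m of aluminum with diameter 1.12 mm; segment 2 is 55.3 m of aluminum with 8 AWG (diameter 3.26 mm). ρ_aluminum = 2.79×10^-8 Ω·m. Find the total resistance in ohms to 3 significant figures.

0.808 Ω

Segment 1: A = π(d/2)² = π(5.6000e-04 m)² = 9.852e-07 m²
R₁ = ρL/A = (2.79×10^-8)(22)/(9.852e-07) = 0.623 Ω
Segment 2: A = π(3.26/2 mm)² = π(1.6300e-03 m)² = 8.347e-06 m²
R₂ = (2.79×10^-8)(55.3)/(8.347e-06) = 0.1848 Ω
R = R₁ + R₂ = 0.808 Ω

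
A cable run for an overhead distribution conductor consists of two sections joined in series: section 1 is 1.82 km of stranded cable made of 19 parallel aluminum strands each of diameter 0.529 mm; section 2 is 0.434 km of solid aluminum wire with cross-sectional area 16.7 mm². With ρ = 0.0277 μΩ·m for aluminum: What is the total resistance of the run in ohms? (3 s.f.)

ρ = 0.0277 μΩ·m = 2.77×10^-8 Ω·m
Section 1: A_strand = π(2.6450e-04)² = 2.198e-07 m²; R₁ = ρL/(N·A_s) = (2.77×10^-8)(1820)/(19×2.198e-07) = 12.07 Ω
Section 2: A = 16.7 mm² = 1.670e-05 m²
R₂ = (2.77×10^-8)(434)/(1.670e-05) = 0.7199 Ω
R = R₁ + R₂ = 12.8 Ω

12.8 Ω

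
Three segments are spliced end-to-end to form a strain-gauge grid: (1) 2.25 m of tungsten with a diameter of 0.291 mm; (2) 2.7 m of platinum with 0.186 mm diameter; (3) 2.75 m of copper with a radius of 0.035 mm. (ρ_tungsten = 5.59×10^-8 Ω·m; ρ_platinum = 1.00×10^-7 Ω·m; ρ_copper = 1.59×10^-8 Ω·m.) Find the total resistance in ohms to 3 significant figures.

Seg 1: A = π(d/2)² = π(1.4550e-04 m)² = 6.651e-08 m²
R_1 = (5.59×10^-8)(2.25)/(6.651e-08) = 1.891 Ω
Seg 2: A = π(d/2)² = π(9.3000e-05 m)² = 2.717e-08 m²
R_2 = (1.00×10^-7)(2.7)/(2.717e-08) = 9.937 Ω
Seg 3: A = πr² = π(3.5000e-05 m)² = 3.848e-09 m²
R_3 = (1.59×10^-8)(2.75)/(3.848e-09) = 11.36 Ω
R_total = R_1 + R_2 + R_3 = 23.2 Ω

23.2 Ω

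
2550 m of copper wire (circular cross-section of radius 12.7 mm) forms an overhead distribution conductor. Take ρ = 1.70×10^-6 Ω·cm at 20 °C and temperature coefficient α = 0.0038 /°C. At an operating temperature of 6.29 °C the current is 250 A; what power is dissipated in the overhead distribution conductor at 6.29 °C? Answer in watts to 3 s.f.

5070 W

ρ = 1.70×10^-6 Ω·cm = 1.70×10^-8 Ω·m
A = πr² = π(1.2700e-02 m)² = 5.067e-04 m²
R₍20₎ = ρL/A = (1.70×10^-8)(2550)/(5.067e-04) = 0.08555 Ω
R₍6.29₎ = R₍20₎(1 + αΔT) = 0.08555 × (1 + 0.0038×-13.7) = 0.0811 Ω
P = I²R = (250)² × 0.0811 = 5070 W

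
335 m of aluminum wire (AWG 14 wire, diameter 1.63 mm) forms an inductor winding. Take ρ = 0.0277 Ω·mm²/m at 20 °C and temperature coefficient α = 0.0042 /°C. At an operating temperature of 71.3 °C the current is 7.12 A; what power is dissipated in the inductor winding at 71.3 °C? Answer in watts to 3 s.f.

274 W

ρ = 0.0277 Ω·mm²/m = 2.77×10^-8 Ω·m
A = π(1.63/2 mm)² = π(8.1500e-04 m)² = 2.087e-06 m²
R₍20₎ = ρL/A = (2.77×10^-8)(335)/(2.087e-06) = 4.447 Ω
R₍71.3₎ = R₍20₎(1 + αΔT) = 4.447 × (1 + 0.0042×51.3) = 5.405 Ω
P = I²R = (7.12)² × 5.405 = 274 W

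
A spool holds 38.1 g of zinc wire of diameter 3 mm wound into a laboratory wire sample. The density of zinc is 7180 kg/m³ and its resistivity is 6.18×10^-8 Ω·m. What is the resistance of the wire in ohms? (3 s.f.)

A = π(d/2)² = π(1.5000e-03 m)² = 7.0686e-06 m²
L = m/(density·A) = 0.0381/(7180×7.0686e-06) = 0.7507 m
R = ρL/A = (6.18×10^-8)(0.7507)/(7.0686e-06) = 0.00656 Ω

0.00656 Ω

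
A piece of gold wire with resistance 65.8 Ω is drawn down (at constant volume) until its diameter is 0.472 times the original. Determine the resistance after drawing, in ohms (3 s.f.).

Volume constant ⇒ L' = L/r² with r = 0.472. R' = ρL'/A' = ρ(L/r²)/(πr²d₀²/4) = R/r⁴.
R' = 20.15 × 65.8 = 1330 Ω

1330 Ω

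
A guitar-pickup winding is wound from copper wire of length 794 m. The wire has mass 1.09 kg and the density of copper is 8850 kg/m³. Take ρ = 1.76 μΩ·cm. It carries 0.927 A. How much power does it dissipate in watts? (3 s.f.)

77.4 W

ρ = 1.76 μΩ·cm = 1.76×10^-8 Ω·m
A = m/(density·L) = 1.09/(8850×794) = 1.5512e-07 m²
R = ρL/A = (1.76×10^-8)(794)/(1.5512e-07) = 90.09 Ω
P = I²R = (0.927)² × 90.09 = 77.4 W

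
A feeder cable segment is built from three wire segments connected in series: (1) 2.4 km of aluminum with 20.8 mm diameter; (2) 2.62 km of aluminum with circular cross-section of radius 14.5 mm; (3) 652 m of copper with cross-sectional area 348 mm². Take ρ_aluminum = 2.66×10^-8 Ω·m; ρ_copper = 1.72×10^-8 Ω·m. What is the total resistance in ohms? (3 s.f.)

0.326 Ω

Seg 1: A = π(d/2)² = π(1.0400e-02 m)² = 3.398e-04 m²
R_1 = (2.66×10^-8)(2400)/(3.398e-04) = 0.1879 Ω
Seg 2: A = πr² = π(1.4500e-02 m)² = 6.605e-04 m²
R_2 = (2.66×10^-8)(2620)/(6.605e-04) = 0.1055 Ω
Seg 3: A = 348 mm² = 3.480e-04 m²
R_3 = (1.72×10^-8)(652)/(3.480e-04) = 0.03223 Ω
R_total = R_1 + R_2 + R_3 = 0.326 Ω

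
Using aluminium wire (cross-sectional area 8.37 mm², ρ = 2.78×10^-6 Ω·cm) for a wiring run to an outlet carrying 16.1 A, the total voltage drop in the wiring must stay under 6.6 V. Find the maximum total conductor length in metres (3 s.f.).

123 m

ρ = 2.78×10^-6 Ω·cm = 2.78×10^-8 Ω·m
A = 8.37 mm² = 8.370e-06 m²
L_max = V_max·A/(1·ρI) = (6.6)(8.370e-06)/(2.78×10^-8×16.1) = 123 m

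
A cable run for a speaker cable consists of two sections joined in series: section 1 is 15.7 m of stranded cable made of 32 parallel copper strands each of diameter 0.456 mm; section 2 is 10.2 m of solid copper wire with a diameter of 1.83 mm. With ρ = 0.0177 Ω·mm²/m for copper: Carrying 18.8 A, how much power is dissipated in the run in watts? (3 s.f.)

ρ = 0.0177 Ω·mm²/m = 1.77×10^-8 Ω·m
Section 1: A_strand = π(2.2800e-04)² = 1.633e-07 m²; R₁ = ρL/(N·A_s) = (1.77×10^-8)(15.7)/(32×1.633e-07) = 0.05317 Ω
Section 2: A = π(d/2)² = π(9.1500e-04 m)² = 2.630e-06 m²
R₂ = (1.77×10^-8)(10.2)/(2.630e-06) = 0.06864 Ω
R = R₁ + R₂ = 0.1218 Ω
P = I²R = (18.8)² × 0.1218 = 43.1 W

43.1 W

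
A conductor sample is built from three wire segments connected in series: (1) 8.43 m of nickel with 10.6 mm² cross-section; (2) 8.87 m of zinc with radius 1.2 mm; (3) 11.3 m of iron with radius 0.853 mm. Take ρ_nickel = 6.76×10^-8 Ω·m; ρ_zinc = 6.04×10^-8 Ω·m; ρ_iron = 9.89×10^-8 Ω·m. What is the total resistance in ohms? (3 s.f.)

0.661 Ω

Seg 1: A = 10.6 mm² = 1.060e-05 m²
R_1 = (6.76×10^-8)(8.43)/(1.060e-05) = 0.05376 Ω
Seg 2: A = πr² = π(1.2000e-03 m)² = 4.524e-06 m²
R_2 = (6.04×10^-8)(8.87)/(4.524e-06) = 0.1184 Ω
Seg 3: A = πr² = π(8.5300e-04 m)² = 2.286e-06 m²
R_3 = (9.89×10^-8)(11.3)/(2.286e-06) = 0.4889 Ω
R_total = R_1 + R_2 + R_3 = 0.661 Ω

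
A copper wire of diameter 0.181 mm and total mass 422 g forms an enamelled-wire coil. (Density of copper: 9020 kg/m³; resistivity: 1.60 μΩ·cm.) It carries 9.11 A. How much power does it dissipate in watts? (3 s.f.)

93800 W

ρ = 1.60 μΩ·cm = 1.60×10^-8 Ω·m
A = π(d/2)² = π(9.0500e-05 m)² = 2.5730e-08 m²
L = m/(density·A) = 0.422/(9020×2.5730e-08) = 1818 m
R = ρL/A = (1.60×10^-8)(1818)/(2.5730e-08) = 1131 Ω
P = I²R = (9.11)² × 1131 = 93800 W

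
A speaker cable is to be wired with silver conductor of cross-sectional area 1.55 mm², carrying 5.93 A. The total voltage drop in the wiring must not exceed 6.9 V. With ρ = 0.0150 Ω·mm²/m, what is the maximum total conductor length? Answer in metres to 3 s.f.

120 m

ρ = 0.0150 Ω·mm²/m = 1.50×10^-8 Ω·m
A = 1.55 mm² = 1.550e-06 m²
L_max = V_max·A/(1·ρI) = (6.9)(1.550e-06)/(1.50×10^-8×5.93) = 120 m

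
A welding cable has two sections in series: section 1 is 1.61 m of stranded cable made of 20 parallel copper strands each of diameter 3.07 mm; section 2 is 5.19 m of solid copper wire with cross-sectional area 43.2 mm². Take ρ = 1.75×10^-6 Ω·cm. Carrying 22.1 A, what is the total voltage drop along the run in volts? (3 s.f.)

0.0507 V

ρ = 1.75×10^-6 Ω·cm = 1.75×10^-8 Ω·m
Section 1: A_strand = π(1.5350e-03)² = 7.402e-06 m²; R₁ = ρL/(N·A_s) = (1.75×10^-8)(1.61)/(20×7.402e-06) = 1.903×10^-4 Ω
Section 2: A = 43.2 mm² = 4.320e-05 m²
R₂ = (1.75×10^-8)(5.19)/(4.320e-05) = 0.002102 Ω
R = R₁ + R₂ = 0.002293 Ω
V = IR = 22.1 × 0.002293 = 0.0507 V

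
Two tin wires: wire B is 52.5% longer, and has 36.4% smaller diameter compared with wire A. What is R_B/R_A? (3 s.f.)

R ∝ L/d², so R_B/R_A = (1 + 52.5/100) × (1 − 36.4/100)⁻²
= 1.525 × 2.472 = 3.77

3.77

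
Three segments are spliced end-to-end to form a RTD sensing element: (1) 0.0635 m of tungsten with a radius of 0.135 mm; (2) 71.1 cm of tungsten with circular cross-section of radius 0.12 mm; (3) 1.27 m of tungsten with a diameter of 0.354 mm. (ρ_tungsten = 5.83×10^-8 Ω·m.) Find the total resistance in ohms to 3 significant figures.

Seg 1: A = πr² = π(1.3500e-04 m)² = 5.726e-08 m²
R_1 = (5.83×10^-8)(0.0635)/(5.726e-08) = 0.06466 Ω
Seg 2: A = πr² = π(1.2000e-04 m)² = 4.524e-08 m²
R_2 = (5.83×10^-8)(0.711)/(4.524e-08) = 0.9163 Ω
Seg 3: A = π(d/2)² = π(1.7700e-04 m)² = 9.842e-08 m²
R_3 = (5.83×10^-8)(1.27)/(9.842e-08) = 0.7523 Ω
R_total = R_1 + R_2 + R_3 = 1.73 Ω

1.73 Ω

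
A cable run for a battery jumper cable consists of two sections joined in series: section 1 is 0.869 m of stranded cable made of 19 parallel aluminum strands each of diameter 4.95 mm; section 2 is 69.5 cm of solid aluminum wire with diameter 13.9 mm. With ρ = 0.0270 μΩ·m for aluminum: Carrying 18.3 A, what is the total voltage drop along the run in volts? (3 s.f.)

ρ = 0.0270 μΩ·m = 2.70×10^-8 Ω·m
Section 1: A_strand = π(2.4750e-03)² = 1.924e-05 m²; R₁ = ρL/(N·A_s) = (2.70×10^-8)(0.869)/(19×1.924e-05) = 6.417×10^-5 Ω
Section 2: A = π(d/2)² = π(6.9500e-03 m)² = 1.517e-04 m²
R₂ = (2.70×10^-8)(0.695)/(1.517e-04) = 1.237×10^-4 Ω
R = R₁ + R₂ = 1.878×10^-4 Ω
V = IR = 18.3 × 1.878×10^-4 = 0.00344 V

0.00344 V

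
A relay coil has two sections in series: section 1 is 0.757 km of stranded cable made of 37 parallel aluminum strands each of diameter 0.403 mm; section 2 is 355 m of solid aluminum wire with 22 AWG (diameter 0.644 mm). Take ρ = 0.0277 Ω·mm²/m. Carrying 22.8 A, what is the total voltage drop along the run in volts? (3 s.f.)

790 V

ρ = 0.0277 Ω·mm²/m = 2.77×10^-8 Ω·m
Section 1: A_strand = π(2.0150e-04)² = 1.276e-07 m²; R₁ = ρL/(N·A_s) = (2.77×10^-8)(757)/(37×1.276e-07) = 4.443 Ω
Section 2: A = π(0.644/2 mm)² = π(3.2200e-04 m)² = 3.257e-07 m²
R₂ = (2.77×10^-8)(355)/(3.257e-07) = 30.19 Ω
R = R₁ + R₂ = 34.63 Ω
V = IR = 22.8 × 34.63 = 790 V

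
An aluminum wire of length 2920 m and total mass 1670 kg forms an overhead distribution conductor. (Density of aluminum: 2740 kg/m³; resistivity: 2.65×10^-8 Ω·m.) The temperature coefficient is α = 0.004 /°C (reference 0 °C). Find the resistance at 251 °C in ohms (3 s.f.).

0.743 Ω

A = m/(density·L) = 1670/(2740×2920) = 2.0873e-04 m²
R = ρL/A = (2.65×10^-8)(2920)/(2.0873e-04) = 0.3707 Ω
R(251 °C) = 0.3707 × (1 + 0.004×251) = 0.743 Ω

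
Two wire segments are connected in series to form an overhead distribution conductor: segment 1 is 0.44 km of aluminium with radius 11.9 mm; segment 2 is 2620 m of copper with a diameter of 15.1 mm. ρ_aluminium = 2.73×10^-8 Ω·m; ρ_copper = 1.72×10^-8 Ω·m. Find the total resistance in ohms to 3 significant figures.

0.279 Ω

Segment 1: A = πr² = π(1.1900e-02 m)² = 4.449e-04 m²
R₁ = ρL/A = (2.73×10^-8)(440)/(4.449e-04) = 0.027 Ω
Segment 2: A = π(d/2)² = π(7.5500e-03 m)² = 1.791e-04 m²
R₂ = (1.72×10^-8)(2620)/(1.791e-04) = 0.2516 Ω
R = R₁ + R₂ = 0.279 Ω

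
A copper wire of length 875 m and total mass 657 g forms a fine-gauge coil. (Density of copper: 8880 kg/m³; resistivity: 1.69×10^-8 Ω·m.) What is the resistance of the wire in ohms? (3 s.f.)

A = m/(density·L) = 0.657/(8880×875) = 8.4556e-08 m²
R = ρL/A = (1.69×10^-8)(875)/(8.4556e-08) = 175 Ω

175 Ω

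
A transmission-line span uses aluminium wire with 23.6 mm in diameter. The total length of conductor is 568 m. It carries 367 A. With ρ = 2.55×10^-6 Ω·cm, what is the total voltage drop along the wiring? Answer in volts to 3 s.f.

12.2 V

ρ = 2.55×10^-6 Ω·cm = 2.55×10^-8 Ω·m
A = π(d/2)² = π(1.1800e-02 m)² = 4.374e-04 m²
R = ρL/A = (2.55×10^-8)(568)/(4.374e-04) = 0.03311 Ω
V = IR = 367 × 0.03311 = 12.2 V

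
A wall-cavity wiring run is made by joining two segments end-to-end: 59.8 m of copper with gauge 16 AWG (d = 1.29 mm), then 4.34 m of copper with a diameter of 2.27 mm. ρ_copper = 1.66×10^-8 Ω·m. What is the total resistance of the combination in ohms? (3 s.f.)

Segment 1: A = π(1.29/2 mm)² = π(6.4500e-04 m)² = 1.307e-06 m²
R₁ = ρL/A = (1.66×10^-8)(59.8)/(1.307e-06) = 0.7595 Ω
Segment 2: A = π(d/2)² = π(1.1350e-03 m)² = 4.047e-06 m²
R₂ = (1.66×10^-8)(4.34)/(4.047e-06) = 0.0178 Ω
R = R₁ + R₂ = 0.777 Ω

0.777 Ω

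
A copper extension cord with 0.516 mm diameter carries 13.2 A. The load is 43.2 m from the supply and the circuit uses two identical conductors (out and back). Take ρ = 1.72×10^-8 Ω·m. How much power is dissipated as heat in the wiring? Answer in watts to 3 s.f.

A = π(d/2)² = π(2.5800e-04 m)² = 2.091e-07 m²
Total conductor length (both ways) L = 2 × 43.2 = 86.4 m
R = ρL/A = (1.72×10^-8)(86.4)/(2.091e-07) = 7.106 Ω
P = I²R = (13.2)² × 7.106 = 1240 W

1240 W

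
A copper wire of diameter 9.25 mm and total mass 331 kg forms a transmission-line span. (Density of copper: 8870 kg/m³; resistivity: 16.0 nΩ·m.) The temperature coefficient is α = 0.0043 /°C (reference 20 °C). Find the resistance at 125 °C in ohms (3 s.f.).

ρ = 16.0 nΩ·m = 1.60×10^-8 Ω·m
A = π(d/2)² = π(4.6250e-03 m)² = 6.7201e-05 m²
L = m/(density·A) = 331/(8870×6.7201e-05) = 555.3 m
R = ρL/A = (1.60×10^-8)(555.3)/(6.7201e-05) = 0.1322 Ω
R(125 °C) = 0.1322 × (1 + 0.0043×105) = 0.192 Ω

0.192 Ω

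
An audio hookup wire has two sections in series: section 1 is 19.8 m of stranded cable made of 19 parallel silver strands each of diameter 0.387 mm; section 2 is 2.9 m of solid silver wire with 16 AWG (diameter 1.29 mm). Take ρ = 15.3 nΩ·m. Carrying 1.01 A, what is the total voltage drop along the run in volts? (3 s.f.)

ρ = 15.3 nΩ·m = 1.53×10^-8 Ω·m
Section 1: A_strand = π(1.9350e-04)² = 1.176e-07 m²; R₁ = ρL/(N·A_s) = (1.53×10^-8)(19.8)/(19×1.176e-07) = 0.1355 Ω
Section 2: A = π(1.29/2 mm)² = π(6.4500e-04 m)² = 1.307e-06 m²
R₂ = (1.53×10^-8)(2.9)/(1.307e-06) = 0.03395 Ω
R = R₁ + R₂ = 0.1695 Ω
V = IR = 1.01 × 0.1695 = 0.171 V

0.171 V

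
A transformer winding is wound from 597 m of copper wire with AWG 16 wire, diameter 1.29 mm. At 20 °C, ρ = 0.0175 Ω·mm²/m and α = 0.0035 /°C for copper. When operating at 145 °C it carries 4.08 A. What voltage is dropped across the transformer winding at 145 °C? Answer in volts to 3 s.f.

ρ = 0.0175 Ω·mm²/m = 1.75×10^-8 Ω·m
A = π(1.29/2 mm)² = π(6.4500e-04 m)² = 1.307e-06 m²
R₍20₎ = ρL/A = (1.75×10^-8)(597)/(1.307e-06) = 7.994 Ω
R₍145₎ = R₍20₎(1 + αΔT) = 7.994 × (1 + 0.0035×125) = 11.49 Ω
V = IR = 4.08 × 11.49 = 46.9 V

46.9 V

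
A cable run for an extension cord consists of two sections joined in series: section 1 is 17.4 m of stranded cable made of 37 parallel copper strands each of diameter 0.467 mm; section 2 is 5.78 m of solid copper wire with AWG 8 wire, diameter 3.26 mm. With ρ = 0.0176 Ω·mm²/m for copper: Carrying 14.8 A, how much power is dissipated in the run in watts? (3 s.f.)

13.3 W

ρ = 0.0176 Ω·mm²/m = 1.76×10^-8 Ω·m
Section 1: A_strand = π(2.3350e-04)² = 1.713e-07 m²; R₁ = ρL/(N·A_s) = (1.76×10^-8)(17.4)/(37×1.713e-07) = 0.04832 Ω
Section 2: A = π(3.26/2 mm)² = π(1.6300e-03 m)² = 8.347e-06 m²
R₂ = (1.76×10^-8)(5.78)/(8.347e-06) = 0.01219 Ω
R = R₁ + R₂ = 0.06051 Ω
P = I²R = (14.8)² × 0.06051 = 13.3 W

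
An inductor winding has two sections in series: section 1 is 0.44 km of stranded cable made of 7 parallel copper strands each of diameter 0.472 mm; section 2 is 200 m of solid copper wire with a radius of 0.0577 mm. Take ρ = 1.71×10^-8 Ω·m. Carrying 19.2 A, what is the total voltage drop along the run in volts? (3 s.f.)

6400 V

Section 1: A_strand = π(2.3600e-04)² = 1.750e-07 m²; R₁ = ρL/(N·A_s) = (1.71×10^-8)(440)/(7×1.750e-07) = 6.143 Ω
Section 2: A = πr² = π(5.7700e-05 m)² = 1.046e-08 m²
R₂ = (1.71×10^-8)(200)/(1.046e-08) = 327 Ω
R = R₁ + R₂ = 333.1 Ω
V = IR = 19.2 × 333.1 = 6400 V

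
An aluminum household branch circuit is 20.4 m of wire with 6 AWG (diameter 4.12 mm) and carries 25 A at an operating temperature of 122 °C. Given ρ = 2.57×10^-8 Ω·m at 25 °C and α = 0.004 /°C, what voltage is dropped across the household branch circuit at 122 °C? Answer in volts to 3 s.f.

1.36 V

A = π(4.12/2 mm)² = π(2.0600e-03 m)² = 1.333e-05 m²
R₍25₎ = ρL/A = (2.57×10^-8)(20.4)/(1.333e-05) = 0.03933 Ω
R₍122₎ = R₍25₎(1 + αΔT) = 0.03933 × (1 + 0.004×97) = 0.05458 Ω
V = IR = 25 × 0.05458 = 1.36 V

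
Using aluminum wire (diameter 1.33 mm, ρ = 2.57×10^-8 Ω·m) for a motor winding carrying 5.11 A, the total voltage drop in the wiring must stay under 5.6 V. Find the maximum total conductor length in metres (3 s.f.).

A = π(d/2)² = π(6.6500e-04 m)² = 1.389e-06 m²
L_max = V_max·A/(1·ρI) = (5.6)(1.389e-06)/(2.57×10^-8×5.11) = 59.2 m

59.2 m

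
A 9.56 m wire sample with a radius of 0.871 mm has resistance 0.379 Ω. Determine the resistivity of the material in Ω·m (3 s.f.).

9.45×10^-8 Ω·m

A = πr² = π(8.7100e-04 m)² = 2.383e-06 m²
ρ = RA/L = (0.379)(2.383e-06)/(9.56) = 9.45×10^-8 Ω·m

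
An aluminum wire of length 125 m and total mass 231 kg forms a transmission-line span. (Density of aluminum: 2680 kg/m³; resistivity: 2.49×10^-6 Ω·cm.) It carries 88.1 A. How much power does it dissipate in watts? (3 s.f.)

ρ = 2.49×10^-6 Ω·cm = 2.49×10^-8 Ω·m
A = m/(density·L) = 231/(2680×125) = 6.8955e-04 m²
R = ρL/A = (2.49×10^-8)(125)/(6.8955e-04) = 0.004514 Ω
P = I²R = (88.1)² × 0.004514 = 35.0 W

35.0 W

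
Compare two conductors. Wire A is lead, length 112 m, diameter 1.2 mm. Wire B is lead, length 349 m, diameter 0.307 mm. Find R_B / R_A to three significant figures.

47.6

R ∝ ρL/d², so R_B/R_A = (L_B/L_A) × (d_A/d_B)²
= (349/112) × (1.2/0.307)² = 47.6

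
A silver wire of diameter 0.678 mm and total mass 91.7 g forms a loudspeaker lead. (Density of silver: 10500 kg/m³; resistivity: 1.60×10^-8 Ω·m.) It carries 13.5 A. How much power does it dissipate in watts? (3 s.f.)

A = π(d/2)² = π(3.3900e-04 m)² = 3.6103e-07 m²
L = m/(density·A) = 0.0917/(10500×3.6103e-07) = 24.19 m
R = ρL/A = (1.60×10^-8)(24.19)/(3.6103e-07) = 1.072 Ω
P = I²R = (13.5)² × 1.072 = 195 W

195 W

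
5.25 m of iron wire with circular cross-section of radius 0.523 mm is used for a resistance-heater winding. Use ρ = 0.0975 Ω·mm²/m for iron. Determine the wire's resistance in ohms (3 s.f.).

ρ = 0.0975 Ω·mm²/m = 9.75×10^-8 Ω·m
A = πr² = π(5.2300e-04 m)² = 8.593e-07 m²
R = ρL/A = (9.75×10^-8)(5.25 m)/(8.593e-07 m²) = 0.596 Ω

0.596 Ω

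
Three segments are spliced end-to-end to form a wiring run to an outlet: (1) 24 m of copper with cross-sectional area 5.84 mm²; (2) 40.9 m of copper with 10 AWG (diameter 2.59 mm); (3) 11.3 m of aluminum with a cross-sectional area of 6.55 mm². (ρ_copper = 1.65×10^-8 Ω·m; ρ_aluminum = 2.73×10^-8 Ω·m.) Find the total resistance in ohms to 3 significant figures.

0.243 Ω

Seg 1: A = 5.84 mm² = 5.840e-06 m²
R_1 = (1.65×10^-8)(24)/(5.840e-06) = 0.06781 Ω
Seg 2: A = π(2.59/2 mm)² = π(1.2950e-03 m)² = 5.269e-06 m²
R_2 = (1.65×10^-8)(40.9)/(5.269e-06) = 0.1281 Ω
Seg 3: A = 6.55 mm² = 6.550e-06 m²
R_3 = (2.73×10^-8)(11.3)/(6.550e-06) = 0.0471 Ω
R_total = R_1 + R_2 + R_3 = 0.243 Ω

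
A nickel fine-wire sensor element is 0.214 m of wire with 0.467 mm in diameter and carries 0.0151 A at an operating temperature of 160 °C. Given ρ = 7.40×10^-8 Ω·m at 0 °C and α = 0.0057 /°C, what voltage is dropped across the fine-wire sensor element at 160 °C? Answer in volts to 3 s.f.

A = π(d/2)² = π(2.3350e-04 m)² = 1.713e-07 m²
R₍0₎ = ρL/A = (7.40×10^-8)(0.214)/(1.713e-07) = 0.09245 Ω
R₍160₎ = R₍0₎(1 + αΔT) = 0.09245 × (1 + 0.0057×160) = 0.1768 Ω
V = IR = 0.0151 × 0.1768 = 0.00267 V

0.00267 V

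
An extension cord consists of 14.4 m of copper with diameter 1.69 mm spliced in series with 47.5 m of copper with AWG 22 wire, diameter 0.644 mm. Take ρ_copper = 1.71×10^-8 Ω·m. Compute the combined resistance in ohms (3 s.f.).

Segment 1: A = π(d/2)² = π(8.4500e-04 m)² = 2.243e-06 m²
R₁ = ρL/A = (1.71×10^-8)(14.4)/(2.243e-06) = 0.1098 Ω
Segment 2: A = π(0.644/2 mm)² = π(3.2200e-04 m)² = 3.257e-07 m²
R₂ = (1.71×10^-8)(47.5)/(3.257e-07) = 2.494 Ω
R = R₁ + R₂ = 2.60 Ω

2.60 Ω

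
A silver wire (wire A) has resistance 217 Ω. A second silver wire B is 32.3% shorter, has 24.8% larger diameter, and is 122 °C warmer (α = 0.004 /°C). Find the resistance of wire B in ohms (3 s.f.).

140 Ω

R ∝ ρL/d² with ρ ∝ (1+αΔT), so R_B/R_A = (1 − 32.3/100) × (1 + 24.8/100)⁻² × (1 + 0.004×122)
= 0.677 × 0.6421 × 1.488 = 0.6468
R_B = 0.6468 × 217 = 140 Ω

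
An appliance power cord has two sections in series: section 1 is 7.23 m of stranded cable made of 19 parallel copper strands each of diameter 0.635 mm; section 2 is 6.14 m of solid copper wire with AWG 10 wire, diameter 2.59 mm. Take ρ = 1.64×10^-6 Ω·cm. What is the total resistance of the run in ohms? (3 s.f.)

ρ = 1.64×10^-6 Ω·cm = 1.64×10^-8 Ω·m
Section 1: A_strand = π(3.1750e-04)² = 3.167e-07 m²; R₁ = ρL/(N·A_s) = (1.64×10^-8)(7.23)/(19×3.167e-07) = 0.01971 Ω
Section 2: A = π(2.59/2 mm)² = π(1.2950e-03 m)² = 5.269e-06 m²
R₂ = (1.64×10^-8)(6.14)/(5.269e-06) = 0.01911 Ω
R = R₁ + R₂ = 0.0388 Ω

0.0388 Ω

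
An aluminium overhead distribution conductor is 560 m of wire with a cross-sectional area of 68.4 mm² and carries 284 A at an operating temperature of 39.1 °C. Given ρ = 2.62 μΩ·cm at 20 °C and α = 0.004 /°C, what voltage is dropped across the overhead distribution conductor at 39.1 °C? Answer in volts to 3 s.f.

ρ = 2.62 μΩ·cm = 2.62×10^-8 Ω·m
A = 68.4 mm² = 6.840e-05 m²
R₍20₎ = ρL/A = (2.62×10^-8)(560)/(6.840e-05) = 0.2145 Ω
R₍39.1₎ = R₍20₎(1 + αΔT) = 0.2145 × (1 + 0.004×19.1) = 0.2309 Ω
V = IR = 284 × 0.2309 = 65.6 V

65.6 V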